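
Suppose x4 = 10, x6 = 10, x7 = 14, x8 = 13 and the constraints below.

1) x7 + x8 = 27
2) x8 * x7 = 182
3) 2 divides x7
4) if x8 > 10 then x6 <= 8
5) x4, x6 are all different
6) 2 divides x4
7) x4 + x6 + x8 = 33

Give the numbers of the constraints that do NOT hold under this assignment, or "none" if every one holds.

Violated: 4 and 5.

1) x7 + x8 = 14 + 13 = 27 — holds.
2) x8 * x7 = 13 * 14 = 182 — holds.
3) 14 / 2 = 7, so 2 divides 14 — holds.
4) x8 = 13 > 10, so we need x6 ≤ 8; but x6 = 10 > 8 — fails.
5) x4 = x6 = 10, not all different — fails.
6) 10 / 2 = 5, so 2 divides 10 — holds.
7) x4 + x6 + x8 = 10 + 10 + 13 = 33 — holds.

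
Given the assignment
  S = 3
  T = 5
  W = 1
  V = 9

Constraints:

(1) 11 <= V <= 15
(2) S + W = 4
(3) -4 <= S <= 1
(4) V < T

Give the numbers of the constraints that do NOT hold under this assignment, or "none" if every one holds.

Constraints 1, 3, and 4 do not hold.

(1) V = 9 is outside [11, 15] — does not hold.
(2) S + W = 3 + 1 = 4 — holds.
(3) S = 3 is outside [-4, 1] — does not hold.
(4) V = 9, T = 5; 9 ≥ 5 (want <) — does not hold.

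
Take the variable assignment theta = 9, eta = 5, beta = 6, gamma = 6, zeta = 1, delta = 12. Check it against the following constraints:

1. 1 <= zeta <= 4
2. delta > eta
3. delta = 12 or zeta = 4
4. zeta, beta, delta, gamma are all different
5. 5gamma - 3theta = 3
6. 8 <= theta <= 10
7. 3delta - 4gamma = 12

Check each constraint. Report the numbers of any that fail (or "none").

No — constraint 4 is not satisfied.

1. zeta = 1 lies in [1, 4]  holds
2. delta = 12, eta = 5; 12 > 5  holds
3. delta = 12 = 12 (first disjunct)  holds
4. beta = gamma = 6, not all different  fails
5. 5gamma - 3theta = 5(6) - 3(9) = 3  holds
6. theta = 9 lies in [8, 10]  holds
7. 3delta - 4gamma = 3(12) - 4(6) = 12  holds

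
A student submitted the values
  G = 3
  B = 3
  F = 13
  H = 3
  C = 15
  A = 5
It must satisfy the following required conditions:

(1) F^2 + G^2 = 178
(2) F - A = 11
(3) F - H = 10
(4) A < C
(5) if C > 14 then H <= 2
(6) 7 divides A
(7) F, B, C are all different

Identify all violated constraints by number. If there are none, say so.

(1) F^2 + G^2 = 13^2 + 3^2 = 169 + 9 = 178 — OK.
(2) F - A = 13 - 5 = 8, not 11 — violated.
(3) F - H = 13 - 3 = 10 — OK.
(4) A = 5, C = 15; 5 < 15 — OK.
(5) C = 15 > 14, so we need H ≤ 2; but H = 3 > 2 — violated.
(6) 5 = 7*0 + 5, so 7 does not divide 5 — violated.
(7) values 13, 3, 15 are pairwise distinct — OK.

Constraints 2, 5, and 6 are violated.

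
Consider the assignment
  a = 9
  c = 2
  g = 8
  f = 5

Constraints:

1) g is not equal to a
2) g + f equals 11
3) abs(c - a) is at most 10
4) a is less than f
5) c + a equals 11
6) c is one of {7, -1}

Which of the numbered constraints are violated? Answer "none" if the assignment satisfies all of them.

1) g = 8, a = 9; distinct — OK.
2) g + f = 8 + 5 = 13, not 11 — violated.
3) abs(2 - 9) = 7; 7 ≤ 10 — OK.
4) a = 9, f = 5; 9 ≥ 5 (want <) — violated.
5) c + a = 2 + 9 = 11 — OK.
6) c = 2 is not in {7, -1} — violated.

Constraints 2, 4, 6 do not hold.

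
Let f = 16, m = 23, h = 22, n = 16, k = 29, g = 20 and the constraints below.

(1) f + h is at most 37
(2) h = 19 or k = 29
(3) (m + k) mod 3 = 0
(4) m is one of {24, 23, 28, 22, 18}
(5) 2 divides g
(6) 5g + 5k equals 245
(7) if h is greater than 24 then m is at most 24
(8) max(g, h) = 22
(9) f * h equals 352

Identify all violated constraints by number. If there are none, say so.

(1) f + h = 16 + 22 = 38; 38 > 37, bound 37 not met  ✘
(2) h = 22 ≠ 19, but k = 29 = 29 (second disjunct)  ✔
(3) m + k = 52; 52 mod 3 = 1, not 0  ✘
(4) m = 23 is in {24, 23, 28, 22, 18}  ✔
(5) 20 / 2 = 10, so 2 divides 20  ✔
(6) 5g + 5k = 5(20) + 5(29) = 245  ✔
(7) h = 22, not > 24; antecedent false, conditional vacuously true  ✔
(8) max(20, 22) = 22  ✔
(9) f * h = 16 * 22 = 352  ✔

Violated: 1, 3.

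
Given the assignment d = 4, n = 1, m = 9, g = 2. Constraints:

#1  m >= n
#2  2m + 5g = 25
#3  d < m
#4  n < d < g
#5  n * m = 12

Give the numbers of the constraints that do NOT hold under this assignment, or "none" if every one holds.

#1 m = 9, n = 1; 9 ≥ 1  true
#2 2m + 5g = 2(9) + 5(2) = 28, not 25  false
#3 d = 4, m = 9; 4 < 9  true
#4 values 1, 4, 2; d = 4 is not < g = 2  false
#5 n * m = 1 * 9 = 9, not 12  false

Violated: 2, 4, 5.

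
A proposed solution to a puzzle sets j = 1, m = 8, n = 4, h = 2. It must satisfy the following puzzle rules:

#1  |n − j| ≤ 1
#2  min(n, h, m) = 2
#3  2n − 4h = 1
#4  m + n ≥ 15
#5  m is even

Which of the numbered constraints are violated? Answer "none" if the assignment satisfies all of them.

No — constraints 1, 3, 4 are not satisfied.

#1 |4 − 1| = 3; 3 > 1, exceeds bound 1 — violated.
#2 min(4, 2, 8) = 2 — OK.
#3 2n − 4h = 2(4) − 4(2) = 0, not 1 — violated.
#4 m + n = 8 + 4 = 12; 12 < 15, bound 15 not met — violated.
#5 m = 8 is even — OK.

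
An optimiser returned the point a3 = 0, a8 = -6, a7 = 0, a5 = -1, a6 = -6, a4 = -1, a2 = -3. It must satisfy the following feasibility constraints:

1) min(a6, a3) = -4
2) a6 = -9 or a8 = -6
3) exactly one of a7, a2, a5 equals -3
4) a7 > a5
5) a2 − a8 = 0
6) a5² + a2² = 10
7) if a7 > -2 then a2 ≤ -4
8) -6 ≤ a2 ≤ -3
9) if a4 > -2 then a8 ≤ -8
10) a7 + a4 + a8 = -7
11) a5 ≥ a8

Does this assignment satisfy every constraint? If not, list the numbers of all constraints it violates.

Constraints 1, 5, 7, 9 are violated.

1) min(-6, 0) = -6, not -4  FAIL
2) a6 = -6 ≠ -9, but a8 = -6 = -6 (second disjunct)  OK
3) a7=0, a2=-3, a5=-1; 1 of them equals -3  OK
4) a7 = 0, a5 = -1; 0 > -1  OK
5) a2 − a8 = -3 − (-6) = 3, not 0  FAIL
6) a5² + a2² = (-1)² + (-3)² = 1 + 9 = 10  OK
7) a7 = 0 > -2, so we need a2 ≤ -4; but a2 = -3 > -4  FAIL
8) a2 = -3 lies in [-6, -3]  OK
9) a4 = -1 > -2, so we need a8 ≤ -8; but a8 = -6 > -8  FAIL
10) a7 + a4 + a8 = 0 + (-1) + (-6) = -7  OK
11) a5 = -1, a8 = -6; -1 ≥ -6  OK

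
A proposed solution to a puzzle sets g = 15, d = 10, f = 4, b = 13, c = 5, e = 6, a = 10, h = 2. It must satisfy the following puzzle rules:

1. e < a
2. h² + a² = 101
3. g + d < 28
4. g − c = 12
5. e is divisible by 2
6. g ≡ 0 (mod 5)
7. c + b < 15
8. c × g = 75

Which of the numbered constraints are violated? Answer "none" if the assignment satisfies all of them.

1. e = 6, a = 10; 6 < 10 — holds.
2. h² + a² = 2² + 10² = 4 + 100 = 104, not 101 — fails.
3. g + d = 15 + 10 = 25; 25 < 28 — holds.
4. g − c = 15 − 5 = 10, not 12 — fails.
5. 6 / 2 = 3, so 2 divides 6 — holds.
6. 15 mod 5 = 0 — holds.
7. c + b = 5 + 13 = 18; 18 ≥ 15, bound 15 not met — fails.
8. c × g = 5 × 15 = 75 — holds.

The assignment fails constraints 2, 4, 7.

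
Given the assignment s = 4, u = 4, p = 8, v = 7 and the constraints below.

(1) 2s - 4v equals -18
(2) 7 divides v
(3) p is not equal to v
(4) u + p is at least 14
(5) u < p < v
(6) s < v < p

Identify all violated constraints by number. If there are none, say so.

(1) 2s - 4v = 2(4) - 4(7) = -20, not -18 — fails.
(2) 7 / 7 = 1, so 7 divides 7 — holds.
(3) p = 8, v = 7; distinct — holds.
(4) u + p = 4 + 8 = 12; 12 < 14, bound 14 not met — fails.
(5) values 4, 8, 7; p = 8 is not < v = 7 — fails.
(6) values 4 < 7 < 8 — holds.

The assignment fails constraints 1, 4, and 5.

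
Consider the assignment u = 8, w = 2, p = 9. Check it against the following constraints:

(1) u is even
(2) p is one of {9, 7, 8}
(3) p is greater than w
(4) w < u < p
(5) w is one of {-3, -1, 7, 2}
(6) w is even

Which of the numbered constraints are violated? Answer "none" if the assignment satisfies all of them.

(1) u = 8 is even  holds
(2) p = 9 is in {9, 7, 8}  holds
(3) p = 9, w = 2; 9 > 2  holds
(4) values 2 < 8 < 9  holds
(5) w = 2 is in {-3, -1, 7, 2}  holds
(6) w = 2 is even  holds

The assignment satisfies every constraint.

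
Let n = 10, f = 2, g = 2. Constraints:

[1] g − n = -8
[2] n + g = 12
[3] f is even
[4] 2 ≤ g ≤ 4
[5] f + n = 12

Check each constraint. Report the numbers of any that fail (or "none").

No violations.

[1] g − n = 2 − 10 = -8 — satisfied.
[2] n + g = 10 + 2 = 12 — satisfied.
[3] f = 2 is even — satisfied.
[4] g = 2 lies in [2, 4] — satisfied.
[5] f + n = 2 + 10 = 12 — satisfied.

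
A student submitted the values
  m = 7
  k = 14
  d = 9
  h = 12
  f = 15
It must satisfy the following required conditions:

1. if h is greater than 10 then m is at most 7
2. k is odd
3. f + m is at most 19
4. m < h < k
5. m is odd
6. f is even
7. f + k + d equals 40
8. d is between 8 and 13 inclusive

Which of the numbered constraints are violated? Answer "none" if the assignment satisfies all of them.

Constraints 2, 3, 6, and 7 are violated.

1. h = 12 > 10, so we need m ≤ 7; m = 7 ≤ 7  holds
2. k = 14 is even  fails
3. f + m = 15 + 7 = 22; 22 > 19, bound 19 not met  fails
4. values 7 < 12 < 14  holds
5. m = 7 is odd  holds
6. f = 15 is odd  fails
7. f + k + d = 15 + 14 + 9 = 38, not 40  fails
8. d = 9 lies in [8, 13]  holds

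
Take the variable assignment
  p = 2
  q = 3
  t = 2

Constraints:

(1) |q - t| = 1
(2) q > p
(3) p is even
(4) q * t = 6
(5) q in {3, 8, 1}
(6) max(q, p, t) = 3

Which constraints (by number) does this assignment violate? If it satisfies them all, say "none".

None — every constraint holds.

(1) |3 - 2| = 1  holds
(2) q = 3, p = 2; 3 > 2  holds
(3) p = 2 is even  holds
(4) q * t = 3 * 2 = 6  holds
(5) q = 3 is in {3, 8, 1}  holds
(6) max(3, 2, 2) = 3  holds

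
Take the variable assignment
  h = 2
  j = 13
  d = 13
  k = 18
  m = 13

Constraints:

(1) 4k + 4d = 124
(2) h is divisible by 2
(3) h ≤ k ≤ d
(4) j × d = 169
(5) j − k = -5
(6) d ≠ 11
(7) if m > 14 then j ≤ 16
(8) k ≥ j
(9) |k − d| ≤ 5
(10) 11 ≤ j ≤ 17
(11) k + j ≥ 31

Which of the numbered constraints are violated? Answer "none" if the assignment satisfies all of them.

(1) 4k + 4d = 4(18) + 4(13) = 124  holds
(2) 2 / 2 = 1, so 2 divides 2  holds
(3) values 2, 18, 13; k = 18 is not ≤ d = 13  fails
(4) j × d = 13 × 13 = 169  holds
(5) j − k = 13 − 18 = -5  holds
(6) d = 13, and 13 ≠ 11  holds
(7) m = 13, not > 14; antecedent false, conditional vacuously true  holds
(8) k = 18, j = 13; 18 ≥ 13  holds
(9) |18 − 13| = 5; 5 ≤ 5  holds
(10) j = 13 lies in [11, 17]  holds
(11) k + j = 18 + 13 = 31; 31 ≥ 31  holds

Constraint 3 does not hold.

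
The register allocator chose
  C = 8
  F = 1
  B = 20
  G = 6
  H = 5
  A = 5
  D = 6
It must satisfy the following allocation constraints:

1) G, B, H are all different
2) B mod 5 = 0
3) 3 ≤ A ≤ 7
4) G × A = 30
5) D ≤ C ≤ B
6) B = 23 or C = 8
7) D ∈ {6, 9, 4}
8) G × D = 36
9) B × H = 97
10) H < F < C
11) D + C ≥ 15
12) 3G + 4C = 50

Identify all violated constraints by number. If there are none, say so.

1) values 6, 20, 5 are pairwise distinct  true
2) 20 mod 5 = 0  true
3) A = 5 lies in [3, 7]  true
4) G × A = 6 × 5 = 30  true
5) values 6 ≤ 8 ≤ 20  true
6) B = 20 ≠ 23, but C = 8 = 8 (second disjunct)  true
7) D = 6 is in {6, 9, 4}  true
8) G × D = 6 × 6 = 36  true
9) B × H = 20 × 5 = 100, not 97  false
10) values 5, 1, 8; H = 5 is not < F = 1  false
11) D + C = 6 + 8 = 14; 14 < 15, bound 15 not met  false
12) 3G + 4C = 3(6) + 4(8) = 50  true

Constraints 9, 10, 11 do not hold.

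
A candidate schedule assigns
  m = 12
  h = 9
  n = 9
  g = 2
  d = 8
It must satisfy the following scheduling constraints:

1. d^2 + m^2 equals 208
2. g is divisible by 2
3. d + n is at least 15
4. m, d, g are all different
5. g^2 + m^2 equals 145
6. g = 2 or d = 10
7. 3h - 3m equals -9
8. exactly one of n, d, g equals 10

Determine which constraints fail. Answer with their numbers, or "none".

1. d^2 + m^2 = 8^2 + 12^2 = 64 + 144 = 208 — OK.
2. 2 / 2 = 1, so 2 divides 2 — OK.
3. d + n = 8 + 9 = 17; 17 ≥ 15 — OK.
4. values 12, 8, 2 are pairwise distinct — OK.
5. g^2 + m^2 = 2^2 + 12^2 = 4 + 144 = 148, not 145 — violated.
6. g = 2 = 2 (first disjunct) — OK.
7. 3h - 3m = 3(9) - 3(12) = -9 — OK.
8. n=9, d=8, g=2; 0 of them equal 10, not exactly one — violated.

Constraints 5, 8 are violated.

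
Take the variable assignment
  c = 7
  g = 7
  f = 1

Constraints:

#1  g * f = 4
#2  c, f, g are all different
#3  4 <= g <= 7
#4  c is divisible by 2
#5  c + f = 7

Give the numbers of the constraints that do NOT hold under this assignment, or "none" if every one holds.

#1 g * f = 7 * 1 = 7, not 4  ✗
#2 c = g = 7, not all different  ✗
#3 g = 7 lies in [4, 7]  ✓
#4 7 = 2*3 + 1, so 2 does not divide 7  ✗
#5 c + f = 7 + 1 = 8, not 7  ✗

No — constraints 1, 2, 4, and 5 are not satisfied.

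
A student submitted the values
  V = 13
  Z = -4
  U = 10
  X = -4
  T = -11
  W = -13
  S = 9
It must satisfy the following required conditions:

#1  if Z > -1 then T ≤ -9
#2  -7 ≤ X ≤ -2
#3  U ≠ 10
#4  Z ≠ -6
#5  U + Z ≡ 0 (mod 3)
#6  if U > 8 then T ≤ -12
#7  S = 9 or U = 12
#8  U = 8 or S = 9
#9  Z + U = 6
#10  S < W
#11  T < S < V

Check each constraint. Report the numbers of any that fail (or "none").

#1 Z = -4, not > -1; antecedent false, conditional vacuously true — satisfied.
#2 X = -4 lies in [-7, -2] — satisfied.
#3 U = 10, but 10 is required to differ — violated.
#4 Z = -4, and -4 ≠ -6 — satisfied.
#5 U + Z = 6; 6 mod 3 = 0 — satisfied.
#6 U = 10 > 8, so we need T ≤ -12; but T = -11 > -12 — violated.
#7 S = 9 = 9 (first disjunct) — satisfied.
#8 U = 10 ≠ 8, but S = 9 = 9 (second disjunct) — satisfied.
#9 Z + U = -4 + 10 = 6 — satisfied.
#10 S = 9, W = -13; 9 ≥ -13 (want <) — violated.
#11 values -11 < 9 < 13 — satisfied.

The assignment fails constraints 3, 6, and 10.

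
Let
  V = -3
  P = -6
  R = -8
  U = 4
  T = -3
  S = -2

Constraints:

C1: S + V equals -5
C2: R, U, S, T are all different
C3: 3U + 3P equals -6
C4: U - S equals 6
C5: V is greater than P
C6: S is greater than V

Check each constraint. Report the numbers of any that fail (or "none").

C1: S + V = -2 + (-3) = -5 — OK.
C2: values -8, 4, -2, -3 are pairwise distinct — OK.
C3: 3U + 3P = 3(4) + 3(-6) = -6 — OK.
C4: U - S = 4 - (-2) = 6 — OK.
C5: V = -3, P = -6; -3 > -6 — OK.
C6: S = -2, V = -3; -2 > -3 — OK.

Yes — all constraints hold.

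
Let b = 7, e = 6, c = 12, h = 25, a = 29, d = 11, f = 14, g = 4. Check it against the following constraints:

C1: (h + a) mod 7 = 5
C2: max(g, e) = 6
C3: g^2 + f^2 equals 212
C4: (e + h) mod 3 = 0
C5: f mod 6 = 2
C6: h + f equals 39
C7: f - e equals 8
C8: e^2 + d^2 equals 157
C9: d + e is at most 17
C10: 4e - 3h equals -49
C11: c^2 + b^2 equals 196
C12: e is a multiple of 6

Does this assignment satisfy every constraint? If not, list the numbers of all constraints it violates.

C1: h + a = 54; 54 mod 7 = 5  ✓
C2: max(4, 6) = 6  ✓
C3: g^2 + f^2 = 4^2 + 14^2 = 16 + 196 = 212  ✓
C4: e + h = 31; 31 mod 3 = 1, not 0  ✗
C5: 14 mod 6 = 2  ✓
C6: h + f = 25 + 14 = 39  ✓
C7: f - e = 14 - 6 = 8  ✓
C8: e^2 + d^2 = 6^2 + 11^2 = 36 + 121 = 157  ✓
C9: d + e = 11 + 6 = 17; 17 ≤ 17  ✓
C10: 4e - 3h = 4(6) - 3(25) = -51, not -49  ✗
C11: c^2 + b^2 = 12^2 + 7^2 = 144 + 49 = 193, not 196  ✗
C12: 6 / 6 = 1, so 6 divides 6  ✓

The assignment fails constraints 4, 10, and 11.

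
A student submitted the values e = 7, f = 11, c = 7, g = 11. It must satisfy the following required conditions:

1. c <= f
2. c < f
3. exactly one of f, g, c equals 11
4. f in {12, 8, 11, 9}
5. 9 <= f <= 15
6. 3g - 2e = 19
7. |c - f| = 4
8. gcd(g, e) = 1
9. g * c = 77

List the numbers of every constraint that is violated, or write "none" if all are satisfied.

1. c = 7, f = 11; 7 ≤ 11  holds
2. c = 7, f = 11; 7 < 11  holds
3. f=11, g=11, c=7; 2 of them equal 11, not exactly one  fails
4. f = 11 is in {12, 8, 11, 9}  holds
5. f = 11 lies in [9, 15]  holds
6. 3g - 2e = 3(11) - 2(7) = 19  holds
7. |7 - 11| = 4  holds
8. gcd(11, 7) = 1  holds
9. g * c = 11 * 7 = 77  holds

Violated: 3.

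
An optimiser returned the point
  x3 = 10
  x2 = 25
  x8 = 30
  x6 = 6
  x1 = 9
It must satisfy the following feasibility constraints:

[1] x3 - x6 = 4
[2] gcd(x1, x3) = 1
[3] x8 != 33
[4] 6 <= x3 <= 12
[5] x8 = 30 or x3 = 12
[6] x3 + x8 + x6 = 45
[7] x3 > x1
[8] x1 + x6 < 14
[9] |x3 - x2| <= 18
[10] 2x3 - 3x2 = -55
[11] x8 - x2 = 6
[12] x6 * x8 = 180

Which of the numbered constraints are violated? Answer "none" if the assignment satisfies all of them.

[1] x3 - x6 = 10 - 6 = 4  ✔
[2] gcd(9, 10) = 1  ✔
[3] x8 = 30, and 30 ≠ 33  ✔
[4] x3 = 10 lies in [6, 12]  ✔
[5] x8 = 30 = 30 (first disjunct)  ✔
[6] x3 + x8 + x6 = 10 + 30 + 6 = 46, not 45  ✘
[7] x3 = 10, x1 = 9; 10 > 9  ✔
[8] x1 + x6 = 9 + 6 = 15; 15 ≥ 14, bound 14 not met  ✘
[9] |10 - 25| = 15; 15 ≤ 18  ✔
[10] 2x3 - 3x2 = 2(10) - 3(25) = -55  ✔
[11] x8 - x2 = 30 - 25 = 5, not 6  ✘
[12] x6 * x8 = 6 * 30 = 180  ✔

Violated: 6, 8, and 11.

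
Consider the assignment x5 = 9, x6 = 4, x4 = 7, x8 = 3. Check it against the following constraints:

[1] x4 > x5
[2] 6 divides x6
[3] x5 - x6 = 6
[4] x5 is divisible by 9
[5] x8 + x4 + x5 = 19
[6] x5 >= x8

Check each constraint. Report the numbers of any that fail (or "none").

Constraints 1, 2, and 3 are violated.

[1] x4 = 7, x5 = 9; 7 ≤ 9 (want >)  false
[2] 4 = 6*0 + 4, so 6 does not divide 4  false
[3] x5 - x6 = 9 - 4 = 5, not 6  false
[4] 9 / 9 = 1, so 9 divides 9  true
[5] x8 + x4 + x5 = 3 + 7 + 9 = 19  true
[6] x5 = 9, x8 = 3; 9 ≥ 3  true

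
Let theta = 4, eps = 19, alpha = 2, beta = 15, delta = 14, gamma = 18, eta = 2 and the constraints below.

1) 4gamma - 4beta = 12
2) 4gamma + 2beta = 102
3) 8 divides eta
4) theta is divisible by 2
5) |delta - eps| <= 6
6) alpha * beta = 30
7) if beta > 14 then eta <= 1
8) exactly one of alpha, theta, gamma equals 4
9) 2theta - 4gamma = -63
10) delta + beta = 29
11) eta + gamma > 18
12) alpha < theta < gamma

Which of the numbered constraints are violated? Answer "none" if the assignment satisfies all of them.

1) 4gamma - 4beta = 4(18) - 4(15) = 12 — OK.
2) 4gamma + 2beta = 4(18) + 2(15) = 102 — OK.
3) 2 = 8*0 + 2, so 8 does not divide 2 — violated.
4) 4 / 2 = 2, so 2 divides 4 — OK.
5) |14 - 19| = 5; 5 ≤ 6 — OK.
6) alpha * beta = 2 * 15 = 30 — OK.
7) beta = 15 > 14, so we need eta ≤ 1; but eta = 2 > 1 — violated.
8) alpha=2, theta=4, gamma=18; 1 of them equals 4 — OK.
9) 2theta - 4gamma = 2(4) - 4(18) = -64, not -63 — violated.
10) delta + beta = 14 + 15 = 29 — OK.
11) eta + gamma = 2 + 18 = 20; 20 > 18 — OK.
12) values 2 < 4 < 18 — OK.

Violated: 3, 7, and 9.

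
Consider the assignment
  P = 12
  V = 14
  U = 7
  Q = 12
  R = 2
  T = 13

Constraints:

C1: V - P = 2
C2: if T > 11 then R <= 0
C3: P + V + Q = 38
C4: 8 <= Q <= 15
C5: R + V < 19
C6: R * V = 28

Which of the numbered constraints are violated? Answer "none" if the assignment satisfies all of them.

The assignment fails constraint 2.

C1: V - P = 14 - 12 = 2  OK
C2: T = 13 > 11, so we need R ≤ 0; but R = 2 > 0  FAIL
C3: P + V + Q = 12 + 14 + 12 = 38  OK
C4: Q = 12 lies in [8, 15]  OK
C5: R + V = 2 + 14 = 16; 16 < 19  OK
C6: R * V = 2 * 14 = 28  OK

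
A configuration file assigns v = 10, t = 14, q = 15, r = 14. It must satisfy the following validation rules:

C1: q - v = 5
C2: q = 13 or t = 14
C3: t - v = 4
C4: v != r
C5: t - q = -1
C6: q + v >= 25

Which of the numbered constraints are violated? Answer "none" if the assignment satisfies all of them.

C1: q - v = 15 - 10 = 5  ✓
C2: q = 15 ≠ 13, but t = 14 = 14 (second disjunct)  ✓
C3: t - v = 14 - 10 = 4  ✓
C4: v = 10, r = 14; distinct  ✓
C5: t - q = 14 - 15 = -1  ✓
C6: q + v = 15 + 10 = 25; 25 ≥ 25  ✓

None — every constraint holds.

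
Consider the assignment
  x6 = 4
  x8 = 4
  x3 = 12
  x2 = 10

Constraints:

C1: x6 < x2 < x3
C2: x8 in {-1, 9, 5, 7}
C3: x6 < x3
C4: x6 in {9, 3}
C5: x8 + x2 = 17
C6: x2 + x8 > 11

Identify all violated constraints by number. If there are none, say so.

C1: values 4 < 10 < 12  OK
C2: x8 = 4 is not in {-1, 9, 5, 7}  FAIL
C3: x6 = 4, x3 = 12; 4 < 12  OK
C4: x6 = 4 is not in {9, 3}  FAIL
C5: x8 + x2 = 4 + 10 = 14, not 17  FAIL
C6: x2 + x8 = 10 + 4 = 14; 14 > 11  OK

No — constraints 2, 4, and 5 are not satisfied.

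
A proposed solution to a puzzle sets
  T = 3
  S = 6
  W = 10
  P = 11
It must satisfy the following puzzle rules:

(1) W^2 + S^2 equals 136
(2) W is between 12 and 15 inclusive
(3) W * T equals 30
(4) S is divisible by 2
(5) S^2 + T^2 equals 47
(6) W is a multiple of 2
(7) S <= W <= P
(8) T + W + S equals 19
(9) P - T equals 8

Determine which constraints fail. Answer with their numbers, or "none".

Constraints 2 and 5 are violated.

(1) W^2 + S^2 = 10^2 + 6^2 = 100 + 36 = 136  ✓
(2) W = 10 is outside [12, 15]  ✗
(3) W * T = 10 * 3 = 30  ✓
(4) 6 / 2 = 3, so 2 divides 6  ✓
(5) S^2 + T^2 = 6^2 + 3^2 = 36 + 9 = 45, not 47  ✗
(6) 10 / 2 = 5, so 2 divides 10  ✓
(7) values 6 <= 10 <= 11  ✓
(8) T + W + S = 3 + 10 + 6 = 19  ✓
(9) P - T = 11 - 3 = 8  ✓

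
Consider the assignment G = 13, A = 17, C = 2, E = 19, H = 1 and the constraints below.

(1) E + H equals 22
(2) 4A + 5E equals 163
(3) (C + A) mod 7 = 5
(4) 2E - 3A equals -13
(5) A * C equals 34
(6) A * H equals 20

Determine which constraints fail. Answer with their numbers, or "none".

No — constraints 1 and 6 are not satisfied.

(1) E + H = 19 + 1 = 20, not 22 — does not hold.
(2) 4A + 5E = 4(17) + 5(19) = 163 — holds.
(3) C + A = 19; 19 mod 7 = 5 — holds.
(4) 2E - 3A = 2(19) - 3(17) = -13 — holds.
(5) A * C = 17 * 2 = 34 — holds.
(6) A * H = 17 * 1 = 17, not 20 — does not hold.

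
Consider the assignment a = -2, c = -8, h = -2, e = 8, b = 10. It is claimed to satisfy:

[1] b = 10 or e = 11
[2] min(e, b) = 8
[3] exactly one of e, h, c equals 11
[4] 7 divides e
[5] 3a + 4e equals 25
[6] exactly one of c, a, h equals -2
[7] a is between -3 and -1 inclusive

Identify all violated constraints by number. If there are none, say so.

No — constraints 3, 4, 5, and 6 are not satisfied.

[1] b = 10 = 10 (first disjunct) — OK.
[2] min(8, 10) = 8 — OK.
[3] e=8, h=-2, c=-8; 0 of them equal 11, not exactly one — violated.
[4] 8 = 7*1 + 1, so 7 does not divide 8 — violated.
[5] 3a + 4e = 3(-2) + 4(8) = 26, not 25 — violated.
[6] c=-8, a=-2, h=-2; 2 of them equal -2, not exactly one — violated.
[7] a = -2 lies in [-3, -1] — OK.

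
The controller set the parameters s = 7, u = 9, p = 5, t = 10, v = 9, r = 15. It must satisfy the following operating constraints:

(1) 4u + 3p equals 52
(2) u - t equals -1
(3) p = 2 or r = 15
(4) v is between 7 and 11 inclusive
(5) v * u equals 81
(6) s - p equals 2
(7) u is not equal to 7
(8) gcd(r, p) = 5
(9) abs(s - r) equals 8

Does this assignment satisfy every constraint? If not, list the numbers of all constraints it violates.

Constraint 1 is violated.

(1) 4u + 3p = 4(9) + 3(5) = 51, not 52 — fails.
(2) u - t = 9 - 10 = -1 — holds.
(3) p = 5 ≠ 2, but r = 15 = 15 (second disjunct) — holds.
(4) v = 9 lies in [7, 11] — holds.
(5) v * u = 9 * 9 = 81 — holds.
(6) s - p = 7 - 5 = 2 — holds.
(7) u = 9, and 9 ≠ 7 — holds.
(8) gcd(15, 5) = 5 — holds.
(9) abs(7 - 15) = 8 — holds.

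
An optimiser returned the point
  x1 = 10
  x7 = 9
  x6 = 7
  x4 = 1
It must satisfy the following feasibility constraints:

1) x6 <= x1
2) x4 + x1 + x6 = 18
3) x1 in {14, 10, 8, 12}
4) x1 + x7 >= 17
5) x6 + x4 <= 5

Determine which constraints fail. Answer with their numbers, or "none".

No — constraint 5 is not satisfied.

1) x6 = 7, x1 = 10; 7 ≤ 10 — holds.
2) x4 + x1 + x6 = 1 + 10 + 7 = 18 — holds.
3) x1 = 10 is in {14, 10, 8, 12} — holds.
4) x1 + x7 = 10 + 9 = 19; 19 ≥ 17 — holds.
5) x6 + x4 = 7 + 1 = 8; 8 > 5, bound 5 not met — does not hold.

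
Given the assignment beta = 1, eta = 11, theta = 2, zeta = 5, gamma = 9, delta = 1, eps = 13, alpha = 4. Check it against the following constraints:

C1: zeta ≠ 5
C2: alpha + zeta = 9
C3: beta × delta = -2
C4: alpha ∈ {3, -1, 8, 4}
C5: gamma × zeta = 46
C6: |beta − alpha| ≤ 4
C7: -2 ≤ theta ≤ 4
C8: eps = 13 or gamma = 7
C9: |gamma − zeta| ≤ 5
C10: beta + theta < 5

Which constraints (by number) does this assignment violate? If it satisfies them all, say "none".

Constraints 1, 3, 5 do not hold.

C1: zeta = 5, but 5 is required to differ — violated.
C2: alpha + zeta = 4 + 5 = 9 — OK.
C3: beta × delta = 1 × 1 = 1, not -2 — violated.
C4: alpha = 4 is in {3, -1, 8, 4} — OK.
C5: gamma × zeta = 9 × 5 = 45, not 46 — violated.
C6: |1 − 4| = 3; 3 ≤ 4 — OK.
C7: theta = 2 lies in [-2, 4] — OK.
C8: eps = 13 = 13 (first disjunct) — OK.
C9: |9 − 5| = 4; 4 ≤ 5 — OK.
C10: beta + theta = 1 + 2 = 3; 3 < 5 — OK.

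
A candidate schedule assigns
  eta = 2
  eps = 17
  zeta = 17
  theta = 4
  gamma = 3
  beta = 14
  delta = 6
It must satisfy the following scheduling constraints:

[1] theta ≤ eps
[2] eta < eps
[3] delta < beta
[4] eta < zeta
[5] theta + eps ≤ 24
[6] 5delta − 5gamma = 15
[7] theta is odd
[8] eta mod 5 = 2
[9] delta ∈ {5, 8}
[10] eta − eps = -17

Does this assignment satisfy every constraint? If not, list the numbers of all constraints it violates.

The assignment fails constraints 7, 9, 10.

[1] theta = 4, eps = 17; 4 ≤ 17 — OK.
[2] eta = 2, eps = 17; 2 < 17 — OK.
[3] delta = 6, beta = 14; 6 < 14 — OK.
[4] eta = 2, zeta = 17; 2 < 17 — OK.
[5] theta + eps = 4 + 17 = 21; 21 ≤ 24 — OK.
[6] 5delta − 5gamma = 5(6) − 5(3) = 15 — OK.
[7] theta = 4 is even — violated.
[8] 2 mod 5 = 2 — OK.
[9] delta = 6 is not in {5, 8} — violated.
[10] eta − eps = 2 − 17 = -15, not -17 — violated.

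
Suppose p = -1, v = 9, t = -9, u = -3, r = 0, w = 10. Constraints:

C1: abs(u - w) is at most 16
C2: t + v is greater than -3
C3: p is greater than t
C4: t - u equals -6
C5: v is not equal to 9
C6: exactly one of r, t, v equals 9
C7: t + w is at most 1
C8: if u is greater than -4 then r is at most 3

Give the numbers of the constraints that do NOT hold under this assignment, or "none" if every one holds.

Constraint 5 is violated.

C1: abs(-3 - 10) = 13; 13 ≤ 16 — holds.
C2: t + v = -9 + 9 = 0; 0 > -3 — holds.
C3: p = -1, t = -9; -1 > -9 — holds.
C4: t - u = -9 - (-3) = -6 — holds.
C5: v = 9, but 9 is required to differ — fails.
C6: r=0, t=-9, v=9; 1 of them equals 9 — holds.
C7: t + w = -9 + 10 = 1; 1 ≤ 1 — holds.
C8: u = -3 > -4, so we need r ≤ 3; r = 0 ≤ 3 — holds.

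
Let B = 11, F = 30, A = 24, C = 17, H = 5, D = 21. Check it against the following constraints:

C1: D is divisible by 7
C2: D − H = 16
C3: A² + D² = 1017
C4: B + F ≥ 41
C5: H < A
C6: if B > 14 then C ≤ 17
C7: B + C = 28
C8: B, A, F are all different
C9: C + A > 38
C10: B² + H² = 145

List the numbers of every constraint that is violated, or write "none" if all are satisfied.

C1: 21 / 7 = 3, so 7 divides 21  yes
C2: D − H = 21 − 5 = 16  yes
C3: A² + D² = 24² + 21² = 576 + 441 = 1017  yes
C4: B + F = 11 + 30 = 41; 41 ≥ 41  yes
C5: H = 5, A = 24; 5 < 24  yes
C6: B = 11, not > 14; antecedent false, conditional vacuously true  yes
C7: B + C = 11 + 17 = 28  yes
C8: values 11, 24, 30 are pairwise distinct  yes
C9: C + A = 17 + 24 = 41; 41 > 38  yes
C10: B² + H² = 11² + 5² = 121 + 25 = 146, not 145  no

Constraint 10 is violated.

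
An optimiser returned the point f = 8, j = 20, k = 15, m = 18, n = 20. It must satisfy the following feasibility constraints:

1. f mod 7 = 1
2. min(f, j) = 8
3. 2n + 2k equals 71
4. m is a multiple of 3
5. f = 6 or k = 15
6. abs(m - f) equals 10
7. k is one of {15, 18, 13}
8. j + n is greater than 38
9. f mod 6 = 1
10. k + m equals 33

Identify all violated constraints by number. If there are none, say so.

1. 8 mod 7 = 1  holds
2. min(8, 20) = 8  holds
3. 2n + 2k = 2(20) + 2(15) = 70, not 71  fails
4. 18 / 3 = 6, so 3 divides 18  holds
5. f = 8 ≠ 6, but k = 15 = 15 (second disjunct)  holds
6. abs(18 - 8) = 10  holds
7. k = 15 is in {15, 18, 13}  holds
8. j + n = 20 + 20 = 40; 40 > 38  holds
9. 8 mod 6 = 2, not 1  fails
10. k + m = 15 + 18 = 33  holds

Constraints 3, 9 do not hold.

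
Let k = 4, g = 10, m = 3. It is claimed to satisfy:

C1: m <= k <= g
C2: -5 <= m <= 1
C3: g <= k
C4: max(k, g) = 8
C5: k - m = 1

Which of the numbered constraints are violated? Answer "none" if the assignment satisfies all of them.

C1: values 3 <= 4 <= 10  holds
C2: m = 3 is outside [-5, 1]  fails
C3: g = 10, k = 4; 10 > 4 (want ≤)  fails
C4: max(4, 10) = 10, not 8  fails
C5: k - m = 4 - 3 = 1  holds

Violated: 2, 3, and 4.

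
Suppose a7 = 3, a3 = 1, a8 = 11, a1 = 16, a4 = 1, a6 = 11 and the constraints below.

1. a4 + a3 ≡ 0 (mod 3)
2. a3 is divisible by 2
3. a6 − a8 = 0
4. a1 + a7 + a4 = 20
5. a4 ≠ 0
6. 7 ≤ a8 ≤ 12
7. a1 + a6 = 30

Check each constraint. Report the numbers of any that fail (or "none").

1. a4 + a3 = 2; 2 mod 3 = 2, not 0 — fails.
2. 1 = 2×0 + 1, so 2 does not divide 1 — fails.
3. a6 − a8 = 11 − 11 = 0 — holds.
4. a1 + a7 + a4 = 16 + 3 + 1 = 20 — holds.
5. a4 = 1, and 1 ≠ 0 — holds.
6. a8 = 11 lies in [7, 12] — holds.
7. a1 + a6 = 16 + 11 = 27, not 30 — fails.

Constraints 1, 2, and 7 do not hold.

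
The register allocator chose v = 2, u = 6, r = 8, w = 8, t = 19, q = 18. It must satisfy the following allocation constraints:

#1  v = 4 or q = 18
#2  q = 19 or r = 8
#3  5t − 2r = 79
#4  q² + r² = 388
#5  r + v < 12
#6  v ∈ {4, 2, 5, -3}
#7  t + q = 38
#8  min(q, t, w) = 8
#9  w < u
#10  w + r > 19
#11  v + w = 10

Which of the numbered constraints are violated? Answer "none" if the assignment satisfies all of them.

Violated: 7, 9, 10.

#1 v = 2 ≠ 4, but q = 18 = 18 (second disjunct) — holds.
#2 q = 18 ≠ 19, but r = 8 = 8 (second disjunct) — holds.
#3 5t − 2r = 5(19) − 2(8) = 79 — holds.
#4 q² + r² = 18² + 8² = 324 + 64 = 388 — holds.
#5 r + v = 8 + 2 = 10; 10 < 12 — holds.
#6 v = 2 is in {4, 2, 5, -3} — holds.
#7 t + q = 19 + 18 = 37, not 38 — fails.
#8 min(18, 19, 8) = 8 — holds.
#9 w = 8, u = 6; 8 ≥ 6 (want <) — fails.
#10 w + r = 8 + 8 = 16; 16 ≤ 19, bound 19 not met — fails.
#11 v + w = 2 + 8 = 10 — holds.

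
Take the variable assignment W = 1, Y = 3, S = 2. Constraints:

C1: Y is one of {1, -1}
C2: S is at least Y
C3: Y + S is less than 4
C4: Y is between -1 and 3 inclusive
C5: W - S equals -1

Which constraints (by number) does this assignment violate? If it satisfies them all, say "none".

Constraints 1, 2, and 3 do not hold.

C1: Y = 3 is not in {1, -1} — violated.
C2: S = 2, Y = 3; 2 < 3 (want ≥) — violated.
C3: Y + S = 3 + 2 = 5; 5 ≥ 4, bound 4 not met — violated.
C4: Y = 3 lies in [-1, 3] — OK.
C5: W - S = 1 - 2 = -1 — OK.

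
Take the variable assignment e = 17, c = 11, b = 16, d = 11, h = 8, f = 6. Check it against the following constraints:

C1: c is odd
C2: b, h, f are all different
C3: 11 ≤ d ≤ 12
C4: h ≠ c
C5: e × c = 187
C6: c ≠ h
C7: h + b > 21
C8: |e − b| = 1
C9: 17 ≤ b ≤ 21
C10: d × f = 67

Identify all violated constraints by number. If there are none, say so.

No — constraints 9 and 10 are not satisfied.

C1: c = 11 is odd — holds.
C2: values 16, 8, 6 are pairwise distinct — holds.
C3: d = 11 lies in [11, 12] — holds.
C4: h = 8, c = 11; distinct — holds.
C5: e × c = 17 × 11 = 187 — holds.
C6: c = 11, h = 8; distinct — holds.
C7: h + b = 8 + 16 = 24; 24 > 21 — holds.
C8: |17 − 16| = 1 — holds.
C9: b = 16 is outside [17, 21] — does not hold.
C10: d × f = 11 × 6 = 66, not 67 — does not hold.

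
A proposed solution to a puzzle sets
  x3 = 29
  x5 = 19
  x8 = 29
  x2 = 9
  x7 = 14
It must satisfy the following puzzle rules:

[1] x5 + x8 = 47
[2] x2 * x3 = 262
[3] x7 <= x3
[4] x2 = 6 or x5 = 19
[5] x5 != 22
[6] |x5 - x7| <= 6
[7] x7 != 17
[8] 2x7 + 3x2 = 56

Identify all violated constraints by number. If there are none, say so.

No — constraints 1, 2, and 8 are not satisfied.

[1] x5 + x8 = 19 + 29 = 48, not 47  no
[2] x2 * x3 = 9 * 29 = 261, not 262  no
[3] x7 = 14, x3 = 29; 14 ≤ 29  yes
[4] x2 = 9 ≠ 6, but x5 = 19 = 19 (second disjunct)  yes
[5] x5 = 19, and 19 ≠ 22  yes
[6] |19 - 14| = 5; 5 ≤ 6  yes
[7] x7 = 14, and 14 ≠ 17  yes
[8] 2x7 + 3x2 = 2(14) + 3(9) = 55, not 56  no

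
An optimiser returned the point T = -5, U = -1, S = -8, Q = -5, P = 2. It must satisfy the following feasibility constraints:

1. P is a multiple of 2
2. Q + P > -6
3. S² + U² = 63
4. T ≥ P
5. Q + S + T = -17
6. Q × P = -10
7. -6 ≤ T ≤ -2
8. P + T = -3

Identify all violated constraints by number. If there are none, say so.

1. 2 / 2 = 1, so 2 divides 2 — holds.
2. Q + P = -5 + 2 = -3; -3 > -6 — holds.
3. S² + U² = (-8)² + (-1)² = 64 + 1 = 65, not 63 — does not hold.
4. T = -5, P = 2; -5 < 2 (want ≥) — does not hold.
5. Q + S + T = -5 + (-8) + (-5) = -18, not -17 — does not hold.
6. Q × P = -5 × 2 = -10 — holds.
7. T = -5 lies in [-6, -2] — holds.
8. P + T = 2 + (-5) = -3 — holds.

Constraints 3, 4, 5 are violated.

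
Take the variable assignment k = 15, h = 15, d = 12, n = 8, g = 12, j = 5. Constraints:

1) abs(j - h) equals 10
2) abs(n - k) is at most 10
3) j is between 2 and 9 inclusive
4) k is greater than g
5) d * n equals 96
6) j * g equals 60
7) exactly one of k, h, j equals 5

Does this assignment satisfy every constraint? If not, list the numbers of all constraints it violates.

The assignment satisfies every constraint.

1) abs(5 - 15) = 10  yes
2) abs(8 - 15) = 7; 7 ≤ 10  yes
3) j = 5 lies in [2, 9]  yes
4) k = 15, g = 12; 15 > 12  yes
5) d * n = 12 * 8 = 96  yes
6) j * g = 5 * 12 = 60  yes
7) k=15, h=15, j=5; 1 of them equals 5  yes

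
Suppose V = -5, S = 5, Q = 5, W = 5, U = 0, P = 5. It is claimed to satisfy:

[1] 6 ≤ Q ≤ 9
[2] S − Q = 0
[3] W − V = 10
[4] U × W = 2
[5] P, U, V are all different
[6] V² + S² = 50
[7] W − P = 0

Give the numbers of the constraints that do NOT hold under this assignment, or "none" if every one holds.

Constraints 1 and 4 do not hold.

[1] Q = 5 is outside [6, 9]  ✘
[2] S − Q = 5 − 5 = 0  ✔
[3] W − V = 5 − (-5) = 10  ✔
[4] U × W = 0 × 5 = 0, not 2  ✘
[5] values 5, 0, -5 are pairwise distinct  ✔
[6] V² + S² = (-5)² + 5² = 25 + 25 = 50  ✔
[7] W − P = 5 − 5 = 0  ✔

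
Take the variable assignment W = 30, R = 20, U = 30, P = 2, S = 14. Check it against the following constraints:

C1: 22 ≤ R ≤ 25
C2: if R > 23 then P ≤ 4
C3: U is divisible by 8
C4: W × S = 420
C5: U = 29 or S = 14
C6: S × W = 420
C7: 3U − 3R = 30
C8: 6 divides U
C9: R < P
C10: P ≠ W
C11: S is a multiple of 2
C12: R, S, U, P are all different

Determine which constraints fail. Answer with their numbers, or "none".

C1: R = 20 is outside [22, 25] — violated.
C2: R = 20, not > 23; antecedent false, conditional vacuously true — OK.
C3: 30 = 8×3 + 6, so 8 does not divide 30 — violated.
C4: W × S = 30 × 14 = 420 — OK.
C5: U = 30 ≠ 29, but S = 14 = 14 (second disjunct) — OK.
C6: S × W = 14 × 30 = 420 — OK.
C7: 3U − 3R = 3(30) − 3(20) = 30 — OK.
C8: 30 / 6 = 5, so 6 divides 30 — OK.
C9: R = 20, P = 2; 20 ≥ 2 (want <) — violated.
C10: P = 2, W = 30; distinct — OK.
C11: 14 / 2 = 7, so 2 divides 14 — OK.
C12: values 20, 14, 30, 2 are pairwise distinct — OK.

Constraints 1, 3, and 9 do not hold.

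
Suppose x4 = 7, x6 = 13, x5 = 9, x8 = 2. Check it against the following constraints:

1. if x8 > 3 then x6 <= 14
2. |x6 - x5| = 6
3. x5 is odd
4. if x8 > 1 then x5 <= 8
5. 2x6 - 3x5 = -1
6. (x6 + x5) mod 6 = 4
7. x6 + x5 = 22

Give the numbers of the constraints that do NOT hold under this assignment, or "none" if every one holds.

1. x8 = 2, not > 3; antecedent false, conditional vacuously true — holds.
2. |13 - 9| = 4, not 6 — fails.
3. x5 = 9 is odd — holds.
4. x8 = 2 > 1, so we need x5 ≤ 8; but x5 = 9 > 8 — fails.
5. 2x6 - 3x5 = 2(13) - 3(9) = -1 — holds.
6. x6 + x5 = 22; 22 mod 6 = 4 — holds.
7. x6 + x5 = 13 + 9 = 22 — holds.

Constraints 2, 4 do not hold.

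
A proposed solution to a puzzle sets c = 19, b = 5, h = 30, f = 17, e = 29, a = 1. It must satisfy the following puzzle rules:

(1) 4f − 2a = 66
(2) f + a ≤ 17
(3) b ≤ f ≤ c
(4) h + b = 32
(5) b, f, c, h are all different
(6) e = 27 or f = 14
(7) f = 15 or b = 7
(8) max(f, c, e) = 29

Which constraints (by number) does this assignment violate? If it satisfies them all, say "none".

(1) 4f − 2a = 4(17) − 2(1) = 66 — OK.
(2) f + a = 17 + 1 = 18; 18 > 17, bound 17 not met — violated.
(3) values 5 ≤ 17 ≤ 19 — OK.
(4) h + b = 30 + 5 = 35, not 32 — violated.
(5) values 5, 17, 19, 30 are pairwise distinct — OK.
(6) e = 29 ≠ 27 and f = 17 ≠ 14; both disjuncts false — violated.
(7) f = 17 ≠ 15 and b = 5 ≠ 7; both disjuncts false — violated.
(8) max(17, 19, 29) = 29 — OK.

Constraints 2, 4, 6, and 7 are violated.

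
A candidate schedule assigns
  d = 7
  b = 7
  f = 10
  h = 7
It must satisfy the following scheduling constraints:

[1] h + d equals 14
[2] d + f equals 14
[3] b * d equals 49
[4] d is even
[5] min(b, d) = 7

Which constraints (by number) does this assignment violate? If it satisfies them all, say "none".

[1] h + d = 7 + 7 = 14 — satisfied.
[2] d + f = 7 + 10 = 17, not 14 — violated.
[3] b * d = 7 * 7 = 49 — satisfied.
[4] d = 7 is odd — violated.
[5] min(7, 7) = 7 — satisfied.

Constraints 2 and 4 are violated.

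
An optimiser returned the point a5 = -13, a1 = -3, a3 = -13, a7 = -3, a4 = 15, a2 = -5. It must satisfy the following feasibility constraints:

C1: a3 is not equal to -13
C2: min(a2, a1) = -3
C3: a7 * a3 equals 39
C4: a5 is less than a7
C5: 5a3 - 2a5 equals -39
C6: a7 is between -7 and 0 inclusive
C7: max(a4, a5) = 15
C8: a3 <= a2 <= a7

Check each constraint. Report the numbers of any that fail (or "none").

The assignment fails constraints 1 and 2.

C1: a3 = -13, but -13 is required to differ — violated.
C2: min(-5, -3) = -5, not -3 — violated.
C3: a7 * a3 = -3 * (-13) = 39 — OK.
C4: a5 = -13, a7 = -3; -13 < -3 — OK.
C5: 5a3 - 2a5 = 5(-13) - 2(-13) = -39 — OK.
C6: a7 = -3 lies in [-7, 0] — OK.
C7: max(15, -13) = 15 — OK.
C8: values -13 <= -5 <= -3 — OK.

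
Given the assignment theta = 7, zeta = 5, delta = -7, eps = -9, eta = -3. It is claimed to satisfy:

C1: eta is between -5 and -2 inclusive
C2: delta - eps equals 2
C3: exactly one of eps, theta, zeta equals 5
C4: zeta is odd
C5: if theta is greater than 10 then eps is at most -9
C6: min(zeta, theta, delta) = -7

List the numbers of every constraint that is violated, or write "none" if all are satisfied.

C1: eta = -3 lies in [-5, -2] — OK.
C2: delta - eps = -7 - (-9) = 2 — OK.
C3: eps=-9, theta=7, zeta=5; 1 of them equals 5 — OK.
C4: zeta = 5 is odd — OK.
C5: theta = 7, not > 10; antecedent false, conditional vacuously true — OK.
C6: min(5, 7, -7) = -7 — OK.

Yes — all constraints hold.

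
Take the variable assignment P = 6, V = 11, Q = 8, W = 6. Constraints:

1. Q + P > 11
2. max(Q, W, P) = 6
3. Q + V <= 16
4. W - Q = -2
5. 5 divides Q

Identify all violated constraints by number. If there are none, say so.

1. Q + P = 8 + 6 = 14; 14 > 11  yes
2. max(8, 6, 6) = 8, not 6  no
3. Q + V = 8 + 11 = 19; 19 > 16, bound 16 not met  no
4. W - Q = 6 - 8 = -2  yes
5. 8 = 5*1 + 3, so 5 does not divide 8  no

Violated: 2, 3, and 5.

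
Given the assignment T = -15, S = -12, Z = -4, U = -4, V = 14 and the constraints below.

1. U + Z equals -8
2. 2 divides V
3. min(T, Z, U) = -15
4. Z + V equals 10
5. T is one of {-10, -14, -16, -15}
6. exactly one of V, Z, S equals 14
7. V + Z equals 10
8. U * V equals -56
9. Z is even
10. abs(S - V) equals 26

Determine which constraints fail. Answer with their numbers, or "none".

No violations.

1. U + Z = -4 + (-4) = -8  true
2. 14 / 2 = 7, so 2 divides 14  true
3. min(-15, -4, -4) = -15  true
4. Z + V = -4 + 14 = 10  true
5. T = -15 is in {-10, -14, -16, -15}  true
6. V=14, Z=-4, S=-12; 1 of them equals 14  true
7. V + Z = 14 + (-4) = 10  true
8. U * V = -4 * 14 = -56  true
9. Z = -4 is even  true
10. abs(-12 - 14) = 26  true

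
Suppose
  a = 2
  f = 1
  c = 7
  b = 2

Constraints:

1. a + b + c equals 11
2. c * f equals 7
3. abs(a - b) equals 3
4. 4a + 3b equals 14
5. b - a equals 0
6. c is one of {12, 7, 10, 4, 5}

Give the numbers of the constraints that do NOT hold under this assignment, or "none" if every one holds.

1. a + b + c = 2 + 2 + 7 = 11  OK
2. c * f = 7 * 1 = 7  OK
3. abs(2 - 2) = 0, not 3  FAIL
4. 4a + 3b = 4(2) + 3(2) = 14  OK
5. b - a = 2 - 2 = 0  OK
6. c = 7 is in {12, 7, 10, 4, 5}  OK

Constraint 3 does not hold.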